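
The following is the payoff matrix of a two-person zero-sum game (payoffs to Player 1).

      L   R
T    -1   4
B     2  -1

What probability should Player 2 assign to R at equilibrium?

Row minima: T → -1, B → -1; maximin = -1.
Column maxima: L → 2, R → 4; minimax = 2.
-1 ≠ 2, so there is no saddle point; optimal play is mixed.
Let Player 1 play T with probability p. Expected payoff against L: (-1)p + 2(1−p) = −3p + 2; against R: 4p + (-1)(1−p) = 5p − 1.
Setting these equal: −3p + 2 = 5p − 1 ⇒ −8p = -3 ⇒ p = 3/8, and the value is (-3)·(3/8) + 2 = 7/8.
For Player 2: with q = P(L), equating T's and B's payoffs gives −5q + 4 = 3q − 1 ⇒ q = 5/8.

3/8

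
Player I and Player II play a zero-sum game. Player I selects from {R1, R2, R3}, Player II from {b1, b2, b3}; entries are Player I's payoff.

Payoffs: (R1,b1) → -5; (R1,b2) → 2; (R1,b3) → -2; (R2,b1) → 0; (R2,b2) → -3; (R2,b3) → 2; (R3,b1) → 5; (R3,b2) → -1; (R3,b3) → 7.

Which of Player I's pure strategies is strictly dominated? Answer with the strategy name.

R3 gives a strictly higher payoff than R2 against every column: 5 > 0, -1 > -3, 7 > 2.
So R2 is strictly dominated and Player I never plays it.

R2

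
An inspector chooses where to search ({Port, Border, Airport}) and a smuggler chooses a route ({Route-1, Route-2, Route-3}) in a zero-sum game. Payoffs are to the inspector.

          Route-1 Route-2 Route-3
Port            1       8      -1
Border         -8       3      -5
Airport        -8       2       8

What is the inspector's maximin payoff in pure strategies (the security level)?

-1

Row minima: Port → -1, Border → -8, Airport → -8.
The best of these is -1.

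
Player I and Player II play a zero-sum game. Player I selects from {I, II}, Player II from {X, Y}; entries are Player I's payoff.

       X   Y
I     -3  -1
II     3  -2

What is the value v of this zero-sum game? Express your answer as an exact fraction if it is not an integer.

-9/7

Row minima: I → -3, II → -2; maximin = -2.
Column maxima: X → 3, Y → -1; minimax = -1.
-2 ≠ -1, so there is no saddle point; optimal play is mixed.
Let Player I play I with probability p. Expected payoff against X: (-3)p + 3(1−p) = −6p + 3; against Y: (-1)p + (-2)(1−p) = p − 2.
Setting these equal: −6p + 3 = p − 2 ⇒ −7p = -5 ⇒ p = 5/7, and the value is (-6)·(5/7) + 3 = -9/7.
For Player II: with q = P(X), equating I's and II's payoffs gives −2q − 1 = 5q − 2 ⇒ q = 1/7.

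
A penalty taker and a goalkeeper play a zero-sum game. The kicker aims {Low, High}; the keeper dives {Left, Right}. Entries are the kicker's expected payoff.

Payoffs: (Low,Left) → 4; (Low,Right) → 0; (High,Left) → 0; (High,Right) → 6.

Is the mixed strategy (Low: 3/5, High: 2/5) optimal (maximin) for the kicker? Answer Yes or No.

Yes

Against Left this mix gives (3/5)·4 + (2/5)·0 = 12/5.
Against Right this mix gives (3/5)·0 + (2/5)·6 = 12/5.
All of the keeper's active replies (Left, Right) yield 12/5, and no column does worse for the kicker. The mix makes the keeper indifferent and guarantees 12/5, so it is optimal.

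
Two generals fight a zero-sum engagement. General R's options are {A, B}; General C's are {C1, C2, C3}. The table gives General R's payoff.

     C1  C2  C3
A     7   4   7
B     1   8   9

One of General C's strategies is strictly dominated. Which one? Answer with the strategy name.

C3

C2 holds General R's payoff strictly below C3 in every row: 4 < 7, 8 < 9.
So C3 is strictly dominated for General C.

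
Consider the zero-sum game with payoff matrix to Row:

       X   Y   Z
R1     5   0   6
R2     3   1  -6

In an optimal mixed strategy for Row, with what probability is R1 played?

Row minima: R1 → 0, R2 → -6; maximin = 0.
Column maxima: X → 5, Y → 1, Z → 6; minimax = 1.
0 ≠ 1, so there is no saddle point; optimal play is mixed.
X is strictly dominated by Y (it gives Row strictly more in every row), so Column never plays it.
On the remaining 2×2 (R1, R2 vs Y, Z):
Let Row play R1 with probability p. Expected payoff against Y: 0p + 1(1−p) = −p + 1; against Z: 6p + (-6)(1−p) = 12p − 6.
Setting these equal: −p + 1 = 12p − 6 ⇒ −13p = -7 ⇒ p = 7/13, and the value is (-1)·(7/13) + 1 = 6/13.
For Column: with q = P(Y), equating R1's and R2's payoffs gives −6q + 6 = 7q − 6 ⇒ q = 12/13.

7/13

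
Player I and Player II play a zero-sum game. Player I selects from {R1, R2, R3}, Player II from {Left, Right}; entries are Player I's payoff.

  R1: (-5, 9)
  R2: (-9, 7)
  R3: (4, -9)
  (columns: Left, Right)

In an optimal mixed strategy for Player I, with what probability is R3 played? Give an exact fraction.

14/27

Row minima: R1 → -5, R2 → -9, R3 → -9; maximin = -5.
Column maxima: Left → 4, Right → 9; minimax = 4.
-5 ≠ 4, so there is no saddle point; optimal play is mixed.
R2 is strictly dominated by R1, so Player I never plays it.
On the remaining 2×2 (R1, R3 vs Left, Right):
Let Player I play R1 with probability p. Expected payoff against Left: (-5)p + 4(1−p) = −9p + 4; against Right: 9p + (-9)(1−p) = 18p − 9.
Setting these equal: −9p + 4 = 18p − 9 ⇒ −27p = -13 ⇒ p = 13/27, and the value is (-9)·(13/27) + 4 = -1/3.
For Player II: with q = P(Left), equating R1's and R3's payoffs gives −14q + 9 = 13q − 9 ⇒ q = 2/3.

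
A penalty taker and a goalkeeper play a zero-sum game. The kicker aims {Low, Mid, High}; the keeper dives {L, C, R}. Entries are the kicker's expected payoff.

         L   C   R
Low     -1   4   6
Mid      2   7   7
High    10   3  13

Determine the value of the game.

Row minima: Low → -1, Mid → 2, High → 3; maximin = 3.
Column maxima: L → 10, C → 7, R → 13; minimax = 7.
3 ≠ 7, so there is no saddle point; optimal play is mixed.
Low is strictly dominated by Mid, so the kicker never plays it.
R is strictly dominated by L (it gives the kicker strictly more in every row), so the keeper never plays it.
On the remaining 2×2 (Mid, High vs L, C):
Let the kicker play Mid with probability p. Expected payoff against L: 2p + 10(1−p) = −8p + 10; against C: 7p + 3(1−p) = 4p + 3.
Setting these equal: −8p + 10 = 4p + 3 ⇒ −12p = -7 ⇒ p = 7/12, and the value is (-8)·(7/12) + 10 = 16/3.
For the keeper: with q = P(L), equating Mid's and High's payoffs gives −5q + 7 = 7q + 3 ⇒ q = 1/3.

16/3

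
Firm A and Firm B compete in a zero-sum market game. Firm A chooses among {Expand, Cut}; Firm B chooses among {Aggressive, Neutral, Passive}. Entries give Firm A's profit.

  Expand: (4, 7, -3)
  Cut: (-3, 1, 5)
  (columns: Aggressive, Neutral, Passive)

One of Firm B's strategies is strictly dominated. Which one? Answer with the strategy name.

Aggressive holds Firm A's payoff strictly below Neutral in every row: 4 < 7, -3 < 1.
So Neutral is strictly dominated for Firm B.

Neutral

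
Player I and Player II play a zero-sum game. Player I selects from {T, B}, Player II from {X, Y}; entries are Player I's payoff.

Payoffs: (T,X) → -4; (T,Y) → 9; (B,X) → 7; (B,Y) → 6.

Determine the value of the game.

Row minima: T → -4, B → 6; maximin = 6.
Column maxima: X → 7, Y → 9; minimax = 7.
6 ≠ 7, so there is no saddle point; optimal play is mixed.
Let Player I play T with probability p. Expected payoff against X: (-4)p + 7(1−p) = −11p + 7; against Y: 9p + 6(1−p) = 3p + 6.
Setting these equal: −11p + 7 = 3p + 6 ⇒ −14p = -1 ⇒ p = 1/14, and the value is (-11)·(1/14) + 7 = 87/14.
For Player II: with q = P(X), equating T's and B's payoffs gives −13q + 9 = q + 6 ⇒ q = 3/14.

87/14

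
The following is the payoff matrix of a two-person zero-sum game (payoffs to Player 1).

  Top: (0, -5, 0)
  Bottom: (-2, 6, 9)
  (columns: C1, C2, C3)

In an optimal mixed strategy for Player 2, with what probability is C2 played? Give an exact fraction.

2/13

Row minima: Top → -5, Bottom → -2; maximin = -2.
Column maxima: C1 → 0, C2 → 6, C3 → 9; minimax = 0.
-2 ≠ 0, so there is no saddle point; optimal play is mixed.
C3 is strictly dominated by C2 (it gives Player 1 strictly more in every row), so Player 2 never plays it.
On the remaining 2×2 (Top, Bottom vs C1, C2):
Let Player 1 play Top with probability p. Expected payoff against C1: 0p + (-2)(1−p) = 2p − 2; against C2: (-5)p + 6(1−p) = −11p + 6.
Setting these equal: 2p − 2 = −11p + 6 ⇒ 13p = 8 ⇒ p = 8/13, and the value is (2)·(8/13) − 2 = -10/13.
For Player 2: with q = P(C1), equating Top's and Bottom's payoffs gives 5q − 5 = −8q + 6 ⇒ q = 11/13.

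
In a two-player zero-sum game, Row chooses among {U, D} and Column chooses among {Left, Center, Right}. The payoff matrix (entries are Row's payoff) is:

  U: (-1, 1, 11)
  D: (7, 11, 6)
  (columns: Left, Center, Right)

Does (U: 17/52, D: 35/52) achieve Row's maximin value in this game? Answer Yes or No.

No

Against Left this mix gives (17/52)·(-1) + (35/52)·7 = 57/13.
Against Center this mix gives (17/52)·1 + (35/52)·11 = 201/26.
Against Right this mix gives (17/52)·11 + (35/52)·6 = 397/52.
Column will play Left, holding Row to 57/13. Shifting weight toward the row that does better against Left would raise this floor (the equalizing mix achieves 83/13 against both Left and Right), so the proposed strategy is not optimal.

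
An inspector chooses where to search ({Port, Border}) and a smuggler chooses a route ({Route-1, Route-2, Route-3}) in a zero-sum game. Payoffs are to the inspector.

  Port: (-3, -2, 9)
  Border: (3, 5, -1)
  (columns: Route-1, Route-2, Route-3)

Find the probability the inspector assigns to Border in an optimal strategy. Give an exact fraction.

3/4

Row minima: Port → -3, Border → -1; maximin = -1.
Column maxima: Route-1 → 3, Route-2 → 5, Route-3 → 9; minimax = 3.
-1 ≠ 3, so there is no saddle point; optimal play is mixed.
Route-2 is strictly dominated by Route-1 (it gives the inspector strictly more in every row), so the smuggler never plays it.
On the remaining 2×2 (Port, Border vs Route-1, Route-3):
Let the inspector play Port with probability p. Expected payoff against Route-1: (-3)p + 3(1−p) = −6p + 3; against Route-3: 9p + (-1)(1−p) = 10p − 1.
Setting these equal: −6p + 3 = 10p − 1 ⇒ −16p = -4 ⇒ p = 1/4, and the value is (-6)·(1/4) + 3 = 3/2.
For the smuggler: with q = P(Route-1), equating Port's and Border's payoffs gives −12q + 9 = 4q − 1 ⇒ q = 5/8.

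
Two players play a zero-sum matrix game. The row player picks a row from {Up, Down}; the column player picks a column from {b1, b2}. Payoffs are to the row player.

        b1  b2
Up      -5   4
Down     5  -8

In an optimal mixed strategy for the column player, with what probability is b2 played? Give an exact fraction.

5/11

Row minima: Up → -5, Down → -8; maximin = -5.
Column maxima: b1 → 5, b2 → 4; minimax = 4.
-5 ≠ 4, so there is no saddle point; optimal play is mixed.
Let the row player play Up with probability p. Expected payoff against b1: (-5)p + 5(1−p) = −10p + 5; against b2: 4p + (-8)(1−p) = 12p − 8.
Setting these equal: −10p + 5 = 12p − 8 ⇒ −22p = -13 ⇒ p = 13/22, and the value is (-10)·(13/22) + 5 = -10/11.
For the column player: with q = P(b1), equating Up's and Down's payoffs gives −9q + 4 = 13q − 8 ⇒ q = 6/11.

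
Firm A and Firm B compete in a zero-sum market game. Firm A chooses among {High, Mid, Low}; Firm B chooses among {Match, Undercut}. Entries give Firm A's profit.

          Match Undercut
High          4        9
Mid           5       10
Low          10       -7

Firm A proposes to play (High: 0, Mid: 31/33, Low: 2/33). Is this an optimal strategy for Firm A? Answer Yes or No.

No

Against Match this mix gives (31/33)·5 + (2/33)·10 = 175/33.
Against Undercut this mix gives (31/33)·10 + (2/33)·(-7) = 296/33.
Firm B will play Match, holding Firm A to 175/33. Shifting weight toward the row that does better against Match would raise this floor (the equalizing mix achieves 135/22 against both Match and Undercut), so the proposed strategy is not optimal.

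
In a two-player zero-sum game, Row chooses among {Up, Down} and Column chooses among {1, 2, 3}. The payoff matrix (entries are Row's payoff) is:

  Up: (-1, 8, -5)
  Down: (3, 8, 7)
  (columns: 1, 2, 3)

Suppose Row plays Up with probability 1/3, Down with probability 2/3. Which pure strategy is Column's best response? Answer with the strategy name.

If Column plays 1, Row's expected payoff is (1/3)·(-1) + (2/3)·3 = 5/3.
If Column plays 2, Row's expected payoff is (1/3)·8 + (2/3)·8 = 8.
If Column plays 3, Row's expected payoff is (1/3)·(-5) + (2/3)·7 = 3.
Column minimizes Row's payoff; the smallest is 5/3, so the best response is 1.

1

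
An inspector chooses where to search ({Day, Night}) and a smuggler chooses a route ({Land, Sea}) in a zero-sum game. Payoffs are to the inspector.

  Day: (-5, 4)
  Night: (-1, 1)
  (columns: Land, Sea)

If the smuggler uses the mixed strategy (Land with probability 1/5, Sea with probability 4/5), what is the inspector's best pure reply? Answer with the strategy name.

Expected payoff of Day: (1/5)·(-5) + (4/5)·4 = 11/5.
Expected payoff of Night: (1/5)·(-1) + (4/5)·1 = 3/5.
The largest is 11/5, so the inspector's best response is Day.

Day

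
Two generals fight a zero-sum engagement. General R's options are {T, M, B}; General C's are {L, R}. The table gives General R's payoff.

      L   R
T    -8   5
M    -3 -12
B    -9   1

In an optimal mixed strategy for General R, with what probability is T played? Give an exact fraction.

9/22

Row minima: T → -8, M → -12, B → -9; maximin = -8.
Column maxima: L → -3, R → 5; minimax = -3.
-8 ≠ -3, so there is no saddle point; optimal play is mixed.
B is strictly dominated by T, so General R never plays it.
On the remaining 2×2 (T, M vs L, R):
Let General R play T with probability p. Expected payoff against L: (-8)p + (-3)(1−p) = −5p − 3; against R: 5p + (-12)(1−p) = 17p − 12.
Setting these equal: −5p − 3 = 17p − 12 ⇒ −22p = -9 ⇒ p = 9/22, and the value is (-5)·(9/22) − 3 = -111/22.
For General C: with q = P(L), equating T's and M's payoffs gives −13q + 5 = 9q − 12 ⇒ q = 17/22.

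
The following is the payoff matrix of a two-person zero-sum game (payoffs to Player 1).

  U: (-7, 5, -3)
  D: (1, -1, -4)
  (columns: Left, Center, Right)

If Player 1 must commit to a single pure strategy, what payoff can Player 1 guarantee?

-4

Row minima: U → -7, D → -4.
The best of these is -4.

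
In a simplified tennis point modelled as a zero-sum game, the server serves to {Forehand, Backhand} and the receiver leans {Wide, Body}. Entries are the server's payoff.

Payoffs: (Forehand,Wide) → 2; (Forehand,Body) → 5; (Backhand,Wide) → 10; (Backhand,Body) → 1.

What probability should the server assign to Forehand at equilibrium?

Row minima: Forehand → 2, Backhand → 1; maximin = 2.
Column maxima: Wide → 10, Body → 5; minimax = 5.
2 ≠ 5, so there is no saddle point; optimal play is mixed.
Let the server play Forehand with probability p. Expected payoff against Wide: 2p + 10(1−p) = −8p + 10; against Body: 5p + 1(1−p) = 4p + 1.
Setting these equal: −8p + 10 = 4p + 1 ⇒ −12p = -9 ⇒ p = 3/4, and the value is (-8)·(3/4) + 10 = 4.
For the receiver: with q = P(Wide), equating Forehand's and Backhand's payoffs gives −3q + 5 = 9q + 1 ⇒ q = 1/3.

3/4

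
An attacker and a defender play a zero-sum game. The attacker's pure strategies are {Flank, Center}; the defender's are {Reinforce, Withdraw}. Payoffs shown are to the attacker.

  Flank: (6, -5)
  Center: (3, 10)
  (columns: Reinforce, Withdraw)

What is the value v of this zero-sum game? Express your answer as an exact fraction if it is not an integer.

25/6

Row minima: Flank → -5, Center → 3; maximin = 3.
Column maxima: Reinforce → 6, Withdraw → 10; minimax = 6.
3 ≠ 6, so there is no saddle point; optimal play is mixed.
Let the attacker play Flank with probability p. Expected payoff against Reinforce: 6p + 3(1−p) = 3p + 3; against Withdraw: (-5)p + 10(1−p) = −15p + 10.
Setting these equal: 3p + 3 = −15p + 10 ⇒ 18p = 7 ⇒ p = 7/18, and the value is (3)·(7/18) + 3 = 25/6.
For the defender: with q = P(Reinforce), equating Flank's and Center's payoffs gives 11q − 5 = −7q + 10 ⇒ q = 5/6.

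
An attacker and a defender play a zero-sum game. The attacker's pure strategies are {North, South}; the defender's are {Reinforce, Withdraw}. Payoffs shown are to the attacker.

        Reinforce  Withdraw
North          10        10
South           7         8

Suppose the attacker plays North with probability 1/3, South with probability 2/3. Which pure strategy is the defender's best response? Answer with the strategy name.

Reinforce

If the defender plays Reinforce, the attacker's expected payoff is (1/3)·10 + (2/3)·7 = 8.
If the defender plays Withdraw, the attacker's expected payoff is (1/3)·10 + (2/3)·8 = 26/3.
The defender minimizes the attacker's payoff; the smallest is 8, so the best response is Reinforce.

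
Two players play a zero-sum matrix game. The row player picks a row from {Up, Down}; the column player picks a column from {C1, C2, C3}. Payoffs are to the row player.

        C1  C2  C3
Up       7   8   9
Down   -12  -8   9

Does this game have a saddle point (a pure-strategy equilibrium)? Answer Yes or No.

Row minima: Up → 7, Down → -12; maximin = 7.
Column maxima: C1 → 7, C2 → 8, C3 → 9; minimax = 7.
maximin = minimax = 7, so a saddle point exists.

Yes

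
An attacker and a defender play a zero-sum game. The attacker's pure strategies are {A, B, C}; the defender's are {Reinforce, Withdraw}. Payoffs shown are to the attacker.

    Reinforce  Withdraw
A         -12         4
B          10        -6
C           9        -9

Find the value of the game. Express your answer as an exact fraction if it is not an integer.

-1

Row minima: A → -12, B → -6, C → -9; maximin = -6.
Column maxima: Reinforce → 10, Withdraw → 4; minimax = 4.
-6 ≠ 4, so there is no saddle point; optimal play is mixed.
C is strictly dominated by B, so the attacker never plays it.
On the remaining 2×2 (A, B vs Reinforce, Withdraw):
Let the attacker play A with probability p. Expected payoff against Reinforce: (-12)p + 10(1−p) = −22p + 10; against Withdraw: 4p + (-6)(1−p) = 10p − 6.
Setting these equal: −22p + 10 = 10p − 6 ⇒ −32p = -16 ⇒ p = 1/2, and the value is (-22)·(1/2) + 10 = -1.
For the defender: with q = P(Reinforce), equating A's and B's payoffs gives −16q + 4 = 16q − 6 ⇒ q = 5/16.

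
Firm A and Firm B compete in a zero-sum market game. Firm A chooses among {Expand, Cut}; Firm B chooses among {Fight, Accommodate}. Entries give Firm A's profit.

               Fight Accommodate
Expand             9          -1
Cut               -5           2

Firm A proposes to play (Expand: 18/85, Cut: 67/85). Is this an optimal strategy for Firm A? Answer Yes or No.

No

Against Fight this mix gives (18/85)·9 + (67/85)·(-5) = -173/85.
Against Accommodate this mix gives (18/85)·(-1) + (67/85)·2 = 116/85.
Firm B will play Fight, holding Firm A to -173/85. Shifting weight toward the row that does better against Fight would raise this floor (the equalizing mix achieves 13/17 against both Fight and Accommodate), so the proposed strategy is not optimal.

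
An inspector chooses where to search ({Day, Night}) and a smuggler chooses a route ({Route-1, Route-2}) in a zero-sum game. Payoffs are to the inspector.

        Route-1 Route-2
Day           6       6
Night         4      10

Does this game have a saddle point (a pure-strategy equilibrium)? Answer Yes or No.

Row minima: Day → 6, Night → 4; maximin = 6.
Column maxima: Route-1 → 6, Route-2 → 10; minimax = 6.
maximin = minimax = 6, so a saddle point exists.

Yes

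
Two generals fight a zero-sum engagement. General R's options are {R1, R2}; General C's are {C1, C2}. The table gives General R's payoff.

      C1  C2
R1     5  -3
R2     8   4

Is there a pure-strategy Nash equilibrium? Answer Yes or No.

Row minima: R1 → -3, R2 → 4; maximin = 4.
Column maxima: C1 → 8, C2 → 4; minimax = 4.
maximin = minimax = 4, so a saddle point exists.

Yes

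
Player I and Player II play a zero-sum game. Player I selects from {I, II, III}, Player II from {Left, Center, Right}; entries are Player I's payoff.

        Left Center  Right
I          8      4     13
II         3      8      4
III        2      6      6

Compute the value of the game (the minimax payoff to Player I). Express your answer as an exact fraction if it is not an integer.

52/9

Row minima: I → 4, II → 3, III → 2; maximin = 4.
Column maxima: Left → 8, Center → 8, Right → 13; minimax = 8.
4 ≠ 8, so there is no saddle point; optimal play is mixed.
Right is strictly dominated by Left (it gives Player I strictly more in every row), so Player II never plays it.
With Right eliminated, III is strictly dominated by II (II gives Player I strictly more in every remaining column), so Player I never plays it.
On the remaining 2×2 (I, II vs Left, Center):
Let Player I play I with probability p. Expected payoff against Left: 8p + 3(1−p) = 5p + 3; against Center: 4p + 8(1−p) = −4p + 8.
Setting these equal: 5p + 3 = −4p + 8 ⇒ 9p = 5 ⇒ p = 5/9, and the value is (5)·(5/9) + 3 = 52/9.
For Player II: with q = P(Left), equating I's and II's payoffs gives 4q + 4 = −5q + 8 ⇒ q = 4/9.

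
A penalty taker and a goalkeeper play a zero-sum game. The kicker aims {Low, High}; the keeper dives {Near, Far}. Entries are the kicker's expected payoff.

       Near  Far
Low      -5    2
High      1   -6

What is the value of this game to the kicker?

-2

Row minima: Low → -5, High → -6; maximin = -5.
Column maxima: Near → 1, Far → 2; minimax = 1.
-5 ≠ 1, so there is no saddle point; optimal play is mixed.
Let the kicker play Low with probability p. Expected payoff against Near: (-5)p + 1(1−p) = −6p + 1; against Far: 2p + (-6)(1−p) = 8p − 6.
Setting these equal: −6p + 1 = 8p − 6 ⇒ −14p = -7 ⇒ p = 1/2, and the value is (-6)·(1/2) + 1 = -2.
For the keeper: with q = P(Near), equating Low's and High's payoffs gives −7q + 2 = 7q − 6 ⇒ q = 4/7.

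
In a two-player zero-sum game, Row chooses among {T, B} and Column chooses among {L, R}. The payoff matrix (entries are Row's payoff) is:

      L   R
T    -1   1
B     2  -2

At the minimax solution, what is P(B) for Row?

Row minima: T → -1, B → -2; maximin = -1.
Column maxima: L → 2, R → 1; minimax = 1.
-1 ≠ 1, so there is no saddle point; optimal play is mixed.
Let Row play T with probability p. Expected payoff against L: (-1)p + 2(1−p) = −3p + 2; against R: 1p + (-2)(1−p) = 3p − 2.
Setting these equal: −3p + 2 = 3p − 2 ⇒ −6p = -4 ⇒ p = 2/3, and the value is (-3)·(2/3) + 2 = 0.
For Column: with q = P(L), equating T's and B's payoffs gives −2q + 1 = 4q − 2 ⇒ q = 1/2.

1/3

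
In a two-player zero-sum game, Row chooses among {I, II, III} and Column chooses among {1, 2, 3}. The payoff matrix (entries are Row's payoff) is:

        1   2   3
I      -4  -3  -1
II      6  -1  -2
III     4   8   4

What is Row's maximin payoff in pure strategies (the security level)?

Row minima: I → -4, II → -2, III → 4.
The best of these is 4.

4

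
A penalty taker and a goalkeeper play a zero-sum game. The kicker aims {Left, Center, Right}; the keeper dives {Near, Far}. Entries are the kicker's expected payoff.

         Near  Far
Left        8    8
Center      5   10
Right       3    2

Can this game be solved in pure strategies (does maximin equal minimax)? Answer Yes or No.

Row minima: Left → 8, Center → 5, Right → 2; maximin = 8.
Column maxima: Near → 8, Far → 10; minimax = 8.
maximin = minimax = 8, so a saddle point exists.

Yes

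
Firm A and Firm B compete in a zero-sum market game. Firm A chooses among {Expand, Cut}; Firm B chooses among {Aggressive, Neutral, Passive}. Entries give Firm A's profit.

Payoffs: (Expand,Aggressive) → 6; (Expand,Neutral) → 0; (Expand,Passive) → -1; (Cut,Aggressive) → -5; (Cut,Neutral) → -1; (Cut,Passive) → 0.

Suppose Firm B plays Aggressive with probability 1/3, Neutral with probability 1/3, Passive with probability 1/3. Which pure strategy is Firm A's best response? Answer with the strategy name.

Expected payoff of Expand: (1/3)·6 + (1/3)·0 + (1/3)·(-1) = 5/3.
Expected payoff of Cut: (1/3)·(-5) + (1/3)·(-1) + (1/3)·0 = -2.
The largest is 5/3, so Firm A's best response is Expand.

Expand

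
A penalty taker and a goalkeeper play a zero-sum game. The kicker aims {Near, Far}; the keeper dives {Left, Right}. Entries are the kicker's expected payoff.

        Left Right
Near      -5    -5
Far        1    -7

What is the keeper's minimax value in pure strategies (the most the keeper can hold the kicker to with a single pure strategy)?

Column maxima: Left → 1, Right → -5.
The smallest of these is -5.

-5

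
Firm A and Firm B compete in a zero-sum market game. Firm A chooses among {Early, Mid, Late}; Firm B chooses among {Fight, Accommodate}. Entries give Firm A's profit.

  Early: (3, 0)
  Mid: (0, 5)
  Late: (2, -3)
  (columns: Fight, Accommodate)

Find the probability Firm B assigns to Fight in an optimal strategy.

5/8

Row minima: Early → 0, Mid → 0, Late → -3; maximin = 0.
Column maxima: Fight → 3, Accommodate → 5; minimax = 3.
0 ≠ 3, so there is no saddle point; optimal play is mixed.
Late is strictly dominated by Early, so Firm A never plays it.
On the remaining 2×2 (Early, Mid vs Fight, Accommodate):
Let Firm A play Early with probability p. Expected payoff against Fight: 3p + 0(1−p) = 3p; against Accommodate: 0p + 5(1−p) = −5p + 5.
Setting these equal: 3p = −5p + 5 ⇒ 8p = 5 ⇒ p = 5/8, and the value is (3)·(5/8) = 15/8.
For Firm B: with q = P(Fight), equating Early's and Mid's payoffs gives 3q = −5q + 5 ⇒ q = 5/8.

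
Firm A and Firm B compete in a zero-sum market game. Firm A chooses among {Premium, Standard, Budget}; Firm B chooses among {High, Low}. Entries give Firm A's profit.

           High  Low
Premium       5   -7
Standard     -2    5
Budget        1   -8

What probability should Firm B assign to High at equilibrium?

Row minima: Premium → -7, Standard → -2, Budget → -8; maximin = -2.
Column maxima: High → 5, Low → 5; minimax = 5.
-2 ≠ 5, so there is no saddle point; optimal play is mixed.
Budget is strictly dominated by Premium, so Firm A never plays it.
On the remaining 2×2 (Premium, Standard vs High, Low):
Let Firm A play Premium with probability p. Expected payoff against High: 5p + (-2)(1−p) = 7p − 2; against Low: (-7)p + 5(1−p) = −12p + 5.
Setting these equal: 7p − 2 = −12p + 5 ⇒ 19p = 7 ⇒ p = 7/19, and the value is (7)·(7/19) − 2 = 11/19.
For Firm B: with q = P(High), equating Premium's and Standard's payoffs gives 12q − 7 = −7q + 5 ⇒ q = 12/19.

12/19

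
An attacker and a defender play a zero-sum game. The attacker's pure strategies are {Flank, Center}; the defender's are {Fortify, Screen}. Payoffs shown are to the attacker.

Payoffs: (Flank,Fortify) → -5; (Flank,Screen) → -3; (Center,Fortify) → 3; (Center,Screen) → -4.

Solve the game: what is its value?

Row minima: Flank → -5, Center → -4; maximin = -4.
Column maxima: Fortify → 3, Screen → -3; minimax = -3.
-4 ≠ -3, so there is no saddle point; optimal play is mixed.
Let the attacker play Flank with probability p. Expected payoff against Fortify: (-5)p + 3(1−p) = −8p + 3; against Screen: (-3)p + (-4)(1−p) = p − 4.
Setting these equal: −8p + 3 = p − 4 ⇒ −9p = -7 ⇒ p = 7/9, and the value is (-8)·(7/9) + 3 = -29/9.
For the defender: with q = P(Fortify), equating Flank's and Center's payoffs gives −2q − 3 = 7q − 4 ⇒ q = 1/9.

-29/9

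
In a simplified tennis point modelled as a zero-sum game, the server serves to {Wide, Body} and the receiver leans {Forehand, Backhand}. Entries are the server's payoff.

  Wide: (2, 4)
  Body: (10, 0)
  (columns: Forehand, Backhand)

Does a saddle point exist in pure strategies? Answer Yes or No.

No

Row minima: Wide → 2, Body → 0; maximin = 2.
Column maxima: Forehand → 10, Backhand → 4; minimax = 4.
2 ≠ 4, so no pure-strategy equilibrium exists.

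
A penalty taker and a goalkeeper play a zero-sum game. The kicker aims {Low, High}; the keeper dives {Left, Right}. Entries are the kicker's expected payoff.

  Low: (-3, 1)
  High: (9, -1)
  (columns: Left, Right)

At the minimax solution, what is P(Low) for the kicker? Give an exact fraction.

Row minima: Low → -3, High → -1; maximin = -1.
Column maxima: Left → 9, Right → 1; minimax = 1.
-1 ≠ 1, so there is no saddle point; optimal play is mixed.
Let the kicker play Low with probability p. Expected payoff against Left: (-3)p + 9(1−p) = −12p + 9; against Right: 1p + (-1)(1−p) = 2p − 1.
Setting these equal: −12p + 9 = 2p − 1 ⇒ −14p = -10 ⇒ p = 5/7, and the value is (-12)·(5/7) + 9 = 3/7.
For the keeper: with q = P(Left), equating Low's and High's payoffs gives −4q + 1 = 10q − 1 ⇒ q = 1/7.

5/7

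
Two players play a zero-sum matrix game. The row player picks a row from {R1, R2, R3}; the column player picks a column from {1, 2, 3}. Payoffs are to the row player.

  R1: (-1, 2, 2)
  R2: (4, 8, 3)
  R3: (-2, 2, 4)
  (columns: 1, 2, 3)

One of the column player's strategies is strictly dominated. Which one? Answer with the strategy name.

2

1 holds the row player's payoff strictly below 2 in every row: -1 < 2, 4 < 8, -2 < 2.
So 2 is strictly dominated for the column player.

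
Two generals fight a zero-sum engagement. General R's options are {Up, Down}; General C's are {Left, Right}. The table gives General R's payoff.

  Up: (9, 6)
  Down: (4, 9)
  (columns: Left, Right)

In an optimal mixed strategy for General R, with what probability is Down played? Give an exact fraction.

Row minima: Up → 6, Down → 4; maximin = 6.
Column maxima: Left → 9, Right → 9; minimax = 9.
6 ≠ 9, so there is no saddle point; optimal play is mixed.
Let General R play Up with probability p. Expected payoff against Left: 9p + 4(1−p) = 5p + 4; against Right: 6p + 9(1−p) = −3p + 9.
Setting these equal: 5p + 4 = −3p + 9 ⇒ 8p = 5 ⇒ p = 5/8, and the value is (5)·(5/8) + 4 = 57/8.
For General C: with q = P(Left), equating Up's and Down's payoffs gives 3q + 6 = −5q + 9 ⇒ q = 3/8.

3/8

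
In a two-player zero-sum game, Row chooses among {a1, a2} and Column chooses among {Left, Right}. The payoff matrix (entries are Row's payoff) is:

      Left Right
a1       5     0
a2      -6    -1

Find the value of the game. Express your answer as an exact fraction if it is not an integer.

0

Row minima: a1 → 0, a2 → -6; maximin = 0.
Column maxima: Left → 5, Right → 0; minimax = 0.
Since maximin = minimax = 0, there is a saddle point and the value is 0.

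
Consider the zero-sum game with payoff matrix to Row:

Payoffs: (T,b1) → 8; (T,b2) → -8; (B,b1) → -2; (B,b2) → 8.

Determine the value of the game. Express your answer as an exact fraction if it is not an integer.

Row minima: T → -8, B → -2; maximin = -2.
Column maxima: b1 → 8, b2 → 8; minimax = 8.
-2 ≠ 8, so there is no saddle point; optimal play is mixed.
Let Row play T with probability p. Expected payoff against b1: 8p + (-2)(1−p) = 10p − 2; against b2: (-8)p + 8(1−p) = −16p + 8.
Setting these equal: 10p − 2 = −16p + 8 ⇒ 26p = 10 ⇒ p = 5/13, and the value is (10)·(5/13) − 2 = 24/13.
For Column: with q = P(b1), equating T's and B's payoffs gives 16q − 8 = −10q + 8 ⇒ q = 8/13.

24/13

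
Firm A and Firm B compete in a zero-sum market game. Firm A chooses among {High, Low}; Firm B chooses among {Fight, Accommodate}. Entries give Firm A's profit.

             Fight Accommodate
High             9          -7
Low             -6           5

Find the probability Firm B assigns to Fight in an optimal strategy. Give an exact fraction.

Row minima: High → -7, Low → -6; maximin = -6.
Column maxima: Fight → 9, Accommodate → 5; minimax = 5.
-6 ≠ 5, so there is no saddle point; optimal play is mixed.
Let Firm A play High with probability p. Expected payoff against Fight: 9p + (-6)(1−p) = 15p − 6; against Accommodate: (-7)p + 5(1−p) = −12p + 5.
Setting these equal: 15p − 6 = −12p + 5 ⇒ 27p = 11 ⇒ p = 11/27, and the value is (15)·(11/27) − 6 = 1/9.
For Firm B: with q = P(Fight), equating High's and Low's payoffs gives 16q − 7 = −11q + 5 ⇒ q = 4/9.

4/9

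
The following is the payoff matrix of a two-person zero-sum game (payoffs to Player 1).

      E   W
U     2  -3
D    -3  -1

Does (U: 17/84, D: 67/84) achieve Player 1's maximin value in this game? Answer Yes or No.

No

Against E this mix gives (17/84)·2 + (67/84)·(-3) = -167/84.
Against W this mix gives (17/84)·(-3) + (67/84)·(-1) = -59/42.
Player 2 will play E, holding Player 1 to -167/84. Shifting weight toward the row that does better against E would raise this floor (the equalizing mix achieves -11/7 against both E and W), so the proposed strategy is not optimal.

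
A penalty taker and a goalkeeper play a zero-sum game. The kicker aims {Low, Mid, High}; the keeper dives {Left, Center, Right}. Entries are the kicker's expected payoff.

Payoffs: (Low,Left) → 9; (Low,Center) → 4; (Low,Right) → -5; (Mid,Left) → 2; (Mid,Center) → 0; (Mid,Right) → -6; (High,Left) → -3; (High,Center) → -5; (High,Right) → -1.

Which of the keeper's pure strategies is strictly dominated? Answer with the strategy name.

Center holds the kicker's payoff strictly below Left in every row: 4 < 9, 0 < 2, -5 < -3.
So Left is strictly dominated for the keeper.

Left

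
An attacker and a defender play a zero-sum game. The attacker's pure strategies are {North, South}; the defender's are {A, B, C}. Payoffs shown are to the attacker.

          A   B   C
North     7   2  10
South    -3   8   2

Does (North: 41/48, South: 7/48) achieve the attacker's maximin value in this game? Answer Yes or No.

No

Against A this mix gives (41/48)·7 + (7/48)·(-3) = 133/24.
Against B this mix gives (41/48)·2 + (7/48)·8 = 23/8.
Against C this mix gives (41/48)·10 + (7/48)·2 = 53/6.
The defender will play B, holding the attacker to 23/8. Shifting weight toward the row that does better against B would raise this floor (the equalizing mix achieves 31/8 against both B and A), so the proposed strategy is not optimal.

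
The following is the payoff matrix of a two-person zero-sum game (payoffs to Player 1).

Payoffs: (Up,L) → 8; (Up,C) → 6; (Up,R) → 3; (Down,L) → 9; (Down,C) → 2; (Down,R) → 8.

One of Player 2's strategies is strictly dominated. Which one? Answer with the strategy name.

L

C holds Player 1's payoff strictly below L in every row: 6 < 8, 2 < 9.
So L is strictly dominated for Player 2.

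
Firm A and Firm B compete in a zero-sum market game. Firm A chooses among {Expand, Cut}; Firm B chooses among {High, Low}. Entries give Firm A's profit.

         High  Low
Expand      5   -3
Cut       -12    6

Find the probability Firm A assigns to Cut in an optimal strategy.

Row minima: Expand → -3, Cut → -12; maximin = -3.
Column maxima: High → 5, Low → 6; minimax = 5.
-3 ≠ 5, so there is no saddle point; optimal play is mixed.
Let Firm A play Expand with probability p. Expected payoff against High: 5p + (-12)(1−p) = 17p − 12; against Low: (-3)p + 6(1−p) = −9p + 6.
Setting these equal: 17p − 12 = −9p + 6 ⇒ 26p = 18 ⇒ p = 9/13, and the value is (17)·(9/13) − 12 = -3/13.
For Firm B: with q = P(High), equating Expand's and Cut's payoffs gives 8q − 3 = −18q + 6 ⇒ q = 9/26.

4/13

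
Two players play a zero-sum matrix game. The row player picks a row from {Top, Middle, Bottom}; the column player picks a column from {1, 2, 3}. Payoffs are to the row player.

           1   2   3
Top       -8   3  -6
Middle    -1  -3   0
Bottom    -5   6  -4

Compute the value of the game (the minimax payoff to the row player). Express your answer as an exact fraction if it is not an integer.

Row minima: Top → -8, Middle → -3, Bottom → -5; maximin = -3.
Column maxima: 1 → -1, 2 → 6, 3 → 0; minimax = -1.
-3 ≠ -1, so there is no saddle point; optimal play is mixed.
Top is strictly dominated by Bottom, so the row player never plays it.
3 is strictly dominated by 1 (it gives the row player strictly more in every row), so the column player never plays it.
On the remaining 2×2 (Middle, Bottom vs 1, 2):
Let the row player play Middle with probability p. Expected payoff against 1: (-1)p + (-5)(1−p) = 4p − 5; against 2: (-3)p + 6(1−p) = −9p + 6.
Setting these equal: 4p − 5 = −9p + 6 ⇒ 13p = 11 ⇒ p = 11/13, and the value is (4)·(11/13) − 5 = -21/13.
For the column player: with q = P(1), equating Middle's and Bottom's payoffs gives 2q − 3 = −11q + 6 ⇒ q = 9/13.

-21/13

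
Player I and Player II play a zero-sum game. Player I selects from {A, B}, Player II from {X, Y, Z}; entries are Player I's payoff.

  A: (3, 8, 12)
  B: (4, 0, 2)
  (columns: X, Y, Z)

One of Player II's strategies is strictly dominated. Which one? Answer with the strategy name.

Z

Y holds Player I's payoff strictly below Z in every row: 8 < 12, 0 < 2.
So Z is strictly dominated for Player II.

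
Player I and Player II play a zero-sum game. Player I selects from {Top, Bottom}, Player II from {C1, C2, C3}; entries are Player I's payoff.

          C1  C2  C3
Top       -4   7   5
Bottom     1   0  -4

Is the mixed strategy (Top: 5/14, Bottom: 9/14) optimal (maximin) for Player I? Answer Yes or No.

Against C1 this mix gives (5/14)·(-4) + (9/14)·1 = -11/14.
Against C2 this mix gives (5/14)·7 + (9/14)·0 = 5/2.
Against C3 this mix gives (5/14)·5 + (9/14)·(-4) = -11/14.
All of Player II's active replies (C1, C3) yield -11/14, and no column does worse for Player I. The mix makes Player II indifferent and guarantees -11/14, so it is optimal.

Yes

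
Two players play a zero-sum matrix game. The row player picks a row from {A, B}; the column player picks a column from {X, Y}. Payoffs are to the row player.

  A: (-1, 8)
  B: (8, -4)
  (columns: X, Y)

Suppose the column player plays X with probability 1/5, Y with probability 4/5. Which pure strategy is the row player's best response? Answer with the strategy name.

A

Expected payoff of A: (1/5)·(-1) + (4/5)·8 = 31/5.
Expected payoff of B: (1/5)·8 + (4/5)·(-4) = -8/5.
The largest is 31/5, so the row player's best response is A.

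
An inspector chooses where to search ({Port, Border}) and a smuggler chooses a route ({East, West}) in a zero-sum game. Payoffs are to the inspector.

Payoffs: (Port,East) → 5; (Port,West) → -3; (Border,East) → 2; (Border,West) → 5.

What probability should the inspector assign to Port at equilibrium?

3/11

Row minima: Port → -3, Border → 2; maximin = 2.
Column maxima: East → 5, West → 5; minimax = 5.
2 ≠ 5, so there is no saddle point; optimal play is mixed.
Let the inspector play Port with probability p. Expected payoff against East: 5p + 2(1−p) = 3p + 2; against West: (-3)p + 5(1−p) = −8p + 5.
Setting these equal: 3p + 2 = −8p + 5 ⇒ 11p = 3 ⇒ p = 3/11, and the value is (3)·(3/11) + 2 = 31/11.
For the smuggler: with q = P(East), equating Port's and Border's payoffs gives 8q − 3 = −3q + 5 ⇒ q = 8/11.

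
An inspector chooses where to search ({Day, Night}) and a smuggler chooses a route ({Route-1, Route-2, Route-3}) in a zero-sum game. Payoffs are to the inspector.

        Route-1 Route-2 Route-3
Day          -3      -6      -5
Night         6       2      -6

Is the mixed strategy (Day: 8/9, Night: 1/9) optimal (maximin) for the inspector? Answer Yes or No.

Against Route-1 this mix gives (8/9)·(-3) + (1/9)·6 = -2.
Against Route-2 this mix gives (8/9)·(-6) + (1/9)·2 = -46/9.
Against Route-3 this mix gives (8/9)·(-5) + (1/9)·(-6) = -46/9.
All of the smuggler's active replies (Route-2, Route-3) yield -46/9, and no column does worse for the inspector. The mix makes the smuggler indifferent and guarantees -46/9, so it is optimal.

Yes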